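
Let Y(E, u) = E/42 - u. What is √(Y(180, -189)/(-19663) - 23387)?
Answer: 2*I*√804752855/371 ≈ 152.93*I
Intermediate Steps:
Y(E, u) = -u + E/42 (Y(E, u) = E*(1/42) - u = E/42 - u = -u + E/42)
√(Y(180, -189)/(-19663) - 23387) = √((-1*(-189) + (1/42)*180)/(-19663) - 23387) = √((189 + 30/7)*(-1/19663) - 23387) = √((1353/7)*(-1/19663) - 23387) = √(-1353/137641 - 23387) = √(-3219011420/137641) = 2*I*√804752855/371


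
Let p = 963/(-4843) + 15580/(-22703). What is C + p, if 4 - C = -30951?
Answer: 3403424403766/109950629 ≈ 30954.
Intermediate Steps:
C = 30955 (C = 4 - 1*(-30951) = 4 + 30951 = 30955)
p = -97316929/109950629 (p = 963*(-1/4843) + 15580*(-1/22703) = -963/4843 - 15580/22703 = -97316929/109950629 ≈ -0.88510)
C + p = 30955 - 97316929/109950629 = 3403424403766/109950629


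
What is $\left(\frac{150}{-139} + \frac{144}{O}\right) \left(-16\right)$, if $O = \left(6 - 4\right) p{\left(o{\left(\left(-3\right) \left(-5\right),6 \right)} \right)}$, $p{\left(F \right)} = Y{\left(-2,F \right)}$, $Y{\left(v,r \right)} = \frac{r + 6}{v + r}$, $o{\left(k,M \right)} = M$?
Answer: $- \frac{50976}{139} \approx -366.73$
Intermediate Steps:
$Y{\left(v,r \right)} = \frac{6 + r}{r + v}$
$p{\left(F \right)} = \frac{6 + F}{-2 + F}$ ($p{\left(F \right)} = \frac{6 + F}{F - 2} = \frac{6 + F}{-2 + F}$)
$O = 6$ ($O = \left(6 - 4\right) \frac{6 + 6}{-2 + 6} = 2 \cdot \frac{1}{4} \cdot 12 = 2 \cdot 3 = 6$)
$\left(\frac{150}{-139} + \frac{144}{O}\right) \left(-16\right) = \left(\frac{150}{-139} + \frac{144}{6}\right) \left(-16\right) = \left(150 \left(- \frac{1}{139}\right) + 144 \cdot \frac{1}{6}\right) \left(-16\right) = \left(- \frac{150}{139} + 24\right) \left(-16\right) = \frac{3186}{139} \left(-16\right) = - \frac{50976}{139}$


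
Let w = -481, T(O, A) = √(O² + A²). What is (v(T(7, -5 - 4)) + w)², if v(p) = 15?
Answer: 217156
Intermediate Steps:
T(O, A) = √(A² + O²)
(v(T(7, -5 - 4)) + w)² = (15 - 481)² = (-466)² = 217156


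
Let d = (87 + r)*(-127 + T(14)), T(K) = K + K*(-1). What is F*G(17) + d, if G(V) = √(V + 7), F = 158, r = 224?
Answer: -39497 + 316*√6 ≈ -38723.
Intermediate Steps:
G(V) = √(7 + V)
T(K) = 0 (T(K) = K - K = 0)
d = -39497 (d = (87 + 224)*(-127 + 0) = 311*(-127) = -39497)
F*G(17) + d = 158*√(7 + 17) - 39497 = 158*√24 - 39497 = 158*(2*√6) - 39497 = 316*√6 - 39497 = -39497 + 316*√6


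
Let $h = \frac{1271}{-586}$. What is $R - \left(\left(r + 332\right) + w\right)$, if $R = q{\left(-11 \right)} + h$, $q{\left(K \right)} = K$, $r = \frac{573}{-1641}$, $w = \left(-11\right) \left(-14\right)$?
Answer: $- \frac{159892685}{320542} \approx -498.82$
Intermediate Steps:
$w = 154$
$r = - \frac{191}{547}$ ($r = 573 \left(- \frac{1}{1641}\right) = - \frac{191}{547} \approx -0.34918$)
$h = - \frac{1271}{586}$ ($h = 1271 \left(- \frac{1}{586}\right) = - \frac{1271}{586} \approx -2.1689$)
$R = - \frac{7717}{586}$ ($R = -11 - \frac{1271}{586} = - \frac{7717}{586} \approx -13.169$)
$R - \left(\left(r + 332\right) + w\right) = - \frac{7717}{586} - \left(\left(- \frac{191}{547} + 332\right) + 154\right) = - \frac{7717}{586} - \left(\frac{181413}{547} + 154\right) = - \frac{7717}{586} - \frac{265651}{547} = - \frac{159892685}{320542}$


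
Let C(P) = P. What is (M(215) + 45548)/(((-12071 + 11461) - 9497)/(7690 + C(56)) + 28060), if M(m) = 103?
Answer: 117870882/72447551 ≈ 1.6270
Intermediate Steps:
(M(215) + 45548)/(((-12071 + 11461) - 9497)/(7690 + C(56)) + 28060) = (103 + 45548)/(((-12071 + 11461) - 9497)/(7690 + 56) + 28060) = 45651/((-610 - 9497)/7746 + 28060) = 45651/(-10107*1/7746 + 28060) = 45651/(-3369/2582 + 28060) = 45651/(72447551/2582) = 45651*(2582/72447551) = 117870882/72447551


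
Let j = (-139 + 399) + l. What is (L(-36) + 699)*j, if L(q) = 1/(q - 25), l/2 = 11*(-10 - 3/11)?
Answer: 1449692/61 ≈ 23765.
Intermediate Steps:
l = -226 (l = 2*(11*(-10 - 3/11)) = 2*(11*(-113/11)) = 2*(-113) = -226)
j = 34 (j = (-139 + 399) - 226 = 260 - 226 = 34)
L(q) = 1/(-25 + q)
(L(-36) + 699)*j = (1/(-25 - 36) + 699)*34 = (1/(-61) + 699)*34 = (-1/61 + 699)*34 = (42638/61)*34 = 1449692/61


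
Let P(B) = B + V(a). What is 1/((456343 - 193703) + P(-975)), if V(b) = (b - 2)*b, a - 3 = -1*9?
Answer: 1/261713 ≈ 3.8210e-6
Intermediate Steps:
a = -6 (a = 3 - 1*9 = 3 - 9 = -6)
V(b) = b*(-2 + b) (V(b) = (-2 + b)*b = b*(-2 + b))
P(B) = 48 + B (P(B) = B - 6*(-2 - 6) = B - 6*(-8) = B + 48 = 48 + B)
1/((456343 - 193703) + P(-975)) = 1/((456343 - 193703) + (48 - 975)) = 1/(262640 - 927) = 1/261713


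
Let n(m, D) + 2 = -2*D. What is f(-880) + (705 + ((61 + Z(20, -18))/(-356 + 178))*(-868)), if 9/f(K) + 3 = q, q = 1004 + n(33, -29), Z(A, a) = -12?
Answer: 88800428/94073 ≈ 943.95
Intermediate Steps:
n(m, D) = -2 - 2*D
q = 1060 (q = 1004 + (-2 - 2*(-29)) = 1004 + (-2 + 58) = 1004 + 56 = 1060)
f(K) = 9/1057 (f(K) = 9/(-3 + 1060) = 9/1057)
f(-880) + (705 + ((61 + Z(20, -18))/(-356 + 178))*(-868)) = 9/1057 + (705 + ((61 - 12)/(-356 + 178))*(-868)) = 9/1057 + (705 + (49/(-178))*(-868)) = 9/1057 + (705 + (49*(-1/178))*(-868)) = 9/1057 + (705 - 49/178*(-868)) = 9/1057 + (705 + 21266/89) = 9/1057 + 84011/89 = 88800428/94073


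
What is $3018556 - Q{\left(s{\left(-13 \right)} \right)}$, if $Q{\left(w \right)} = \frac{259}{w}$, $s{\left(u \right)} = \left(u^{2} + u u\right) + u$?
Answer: $\frac{981030441}{325} \approx 3.0186 \cdot 10^{6}$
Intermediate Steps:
$s{\left(u \right)} = u + 2 u^{2}$ ($s{\left(u \right)} = \left(u^{2} + u^{2}\right) + u = 2 u^{2} + u = u + 2 u^{2}$)
$3018556 - Q{\left(s{\left(-13 \right)} \right)} = 3018556 - \frac{259}{\left(-13\right) \left(1 + 2 \left(-13\right)\right)} = 3018556 - \frac{259}{\left(-13\right) \left(1 - 26\right)} = 3018556 - \frac{259}{\left(-13\right) \left(-25\right)} = 3018556 - \frac{259}{325} = \frac{981030441}{325}$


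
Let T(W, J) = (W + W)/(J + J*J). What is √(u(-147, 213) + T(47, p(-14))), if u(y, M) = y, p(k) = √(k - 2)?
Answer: √(-176324 - 1598*I)/34 ≈ 0.055964 - 12.35*I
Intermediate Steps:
p(k) = √(-2 + k)
T(W, J) = 2*W/(J + J²) (T(W, J) = (2*W)/(J + J²) = 2*W/(J + J²))
√(u(-147, 213) + T(47, p(-14))) = √(-147 + 2*47/(√(-2 - 14)*(1 + √(-2 - 14)))) = √(-147 + 2*47/(√(-16)*(1 + √(-16)))) = √(-147 + 2*47/((4*I)*(1 + 4*I))) = √(-147 + 2*47*(-I/4)*((1 - 4*I)/17)) = √(-147 - 47*I*(1 - 4*I)/34)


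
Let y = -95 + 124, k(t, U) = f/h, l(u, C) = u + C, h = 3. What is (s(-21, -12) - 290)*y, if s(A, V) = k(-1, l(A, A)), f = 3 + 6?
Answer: -8323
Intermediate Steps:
f = 9
l(u, C) = C + u
k(t, U) = 3 (k(t, U) = 9/3 = 9*(⅓) = 3)
s(A, V) = 3
y = 29
(s(-21, -12) - 290)*y = (3 - 290)*29 = -287*29 = -8323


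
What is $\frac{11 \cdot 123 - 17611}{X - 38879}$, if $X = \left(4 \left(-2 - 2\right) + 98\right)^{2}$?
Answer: $\frac{16258}{32155} \approx 0.50561$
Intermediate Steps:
$X = 6724$ ($X = \left(4 \left(-4\right) + 98\right)^{2} = \left(-16 + 98\right)^{2} = 82^{2} = 6724$)
$\frac{11 \cdot 123 - 17611}{X - 38879} = \frac{11 \cdot 123 - 17611}{6724 - 38879} = \frac{1353 - 17611}{-32155} = \left(-16258\right) \left(- \frac{1}{32155}\right) = \frac{16258}{32155}$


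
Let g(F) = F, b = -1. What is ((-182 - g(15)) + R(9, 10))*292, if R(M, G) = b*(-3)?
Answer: -56648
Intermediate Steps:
R(M, G) = 3 (R(M, G) = -1*(-3) = 3)
((-182 - g(15)) + R(9, 10))*292 = ((-182 - 1*15) + 3)*292 = ((-182 - 15) + 3)*292 = (-197 + 3)*292 = -194*292 = -56648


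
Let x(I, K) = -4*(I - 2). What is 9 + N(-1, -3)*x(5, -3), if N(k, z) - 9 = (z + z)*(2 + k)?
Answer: -27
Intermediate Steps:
N(k, z) = 9 + 2*z*(2 + k) (N(k, z) = 9 + (z + z)*(2 + k) = 9 + (2*z)*(2 + k) = 9 + 2*z*(2 + k))
x(I, K) = 8 - 4*I (x(I, K) = -4*(-2 + I) = 8 - 4*I)
9 + N(-1, -3)*x(5, -3) = 9 + (9 + 4*(-3) + 2*(-1)*(-3))*(8 - 4*5) = 9 + (9 - 12 + 6)*(8 - 20) = 9 + 3*(-12) = 9 - 36 = -27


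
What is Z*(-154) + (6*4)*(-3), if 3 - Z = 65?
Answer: 9476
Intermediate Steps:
Z = -62 (Z = 3 - 1*65 = 3 - 65 = -62)
Z*(-154) + (6*4)*(-3) = -62*(-154) + (6*4)*(-3) = 9548 + 24*(-3) = 9548 - 72 = 9476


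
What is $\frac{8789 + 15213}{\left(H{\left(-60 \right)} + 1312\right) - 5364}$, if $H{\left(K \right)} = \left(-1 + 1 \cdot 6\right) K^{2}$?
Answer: $\frac{1091}{634} \approx 1.7208$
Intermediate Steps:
$H{\left(K \right)} = 5 K^{2}$ ($H{\left(K \right)} = \left(-1 + 6\right) K^{2} = 5 K^{2}$)
$\frac{8789 + 15213}{\left(H{\left(-60 \right)} + 1312\right) - 5364} = \frac{8789 + 15213}{\left(5 \left(-60\right)^{2} + 1312\right) - 5364} = \frac{24002}{\left(5 \cdot 3600 + 1312\right) - 5364} = \frac{24002}{\left(18000 + 1312\right) - 5364} = \frac{24002}{19312 - 5364} = \frac{24002}{13948} = 24002 \cdot \frac{1}{13948} = \frac{1091}{634}$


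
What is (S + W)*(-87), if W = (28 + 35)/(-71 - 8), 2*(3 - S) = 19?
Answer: 100311/158 ≈ 634.88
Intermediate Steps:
S = -13/2 (S = 3 - ½*19 = 3 - 19/2 = -13/2 ≈ -6.5000)
W = -63/79 (W = 63/(-79) = 63*(-1/79) = -63/79 ≈ -0.79747)
(S + W)*(-87) = (-13/2 - 63/79)*(-87) = -1153/158*(-87) = 100311/158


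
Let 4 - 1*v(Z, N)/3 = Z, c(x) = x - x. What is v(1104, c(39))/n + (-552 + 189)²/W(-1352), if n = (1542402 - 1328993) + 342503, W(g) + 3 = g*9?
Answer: -2035892573/187944582 ≈ -10.832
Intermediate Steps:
c(x) = 0
v(Z, N) = 12 - 3*Z
W(g) = -3 + 9*g (W(g) = -3 + g*9 = -3 + 9*g)
n = 555912 (n = 213409 + 342503 = 555912)
v(1104, c(39))/n + (-552 + 189)²/W(-1352) = (12 - 3*1104)/555912 + (-552 + 189)²/(-3 + 9*(-1352)) = (12 - 3312)*(1/555912) + (-363)²/(-3 - 12168) = -3300*1/555912 + 131769/(-12171) = -275/46326 + 131769*(-1/12171) = -275/46326 - 43923/4057 = -2035892573/187944582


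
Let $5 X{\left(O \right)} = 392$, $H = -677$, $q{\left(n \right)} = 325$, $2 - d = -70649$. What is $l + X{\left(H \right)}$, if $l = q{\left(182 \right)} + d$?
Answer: $\frac{355272}{5} \approx 71054.0$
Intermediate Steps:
$d = 70651$ ($d = 2 - -70649 = 2 + 70649 = 70651$)
$X{\left(O \right)} = \frac{392}{5}$ ($X{\left(O \right)} = \frac{1}{5} \cdot 392 = \frac{392}{5}$)
$l = 70976$ ($l = 325 + 70651 = 70976$)
$l + X{\left(H \right)} = 70976 + \frac{392}{5} = \frac{355272}{5}$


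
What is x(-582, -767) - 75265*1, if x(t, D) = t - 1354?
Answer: -77201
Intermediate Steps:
x(t, D) = -1354 + t
x(-582, -767) - 75265*1 = (-1354 - 582) - 75265*1 = -1936 - 75265 = -77201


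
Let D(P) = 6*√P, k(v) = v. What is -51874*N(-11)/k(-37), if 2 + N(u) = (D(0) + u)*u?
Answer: 166838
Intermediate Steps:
N(u) = -2 + u² (N(u) = -2 + (6*√0 + u)*u = -2 + (6*0 + u)*u = -2 + (0 + u)*u = -2 + u*u = -2 + u²)
-51874*N(-11)/k(-37) = -51874/((-37/(-2 + (-11)²))) = -51874/((-37/(-2 + 121))) = -51874/((-37/119)) = -51874/((-37*1/119)) = -51874/(-37/119) = -51874*(-119/37) = 166838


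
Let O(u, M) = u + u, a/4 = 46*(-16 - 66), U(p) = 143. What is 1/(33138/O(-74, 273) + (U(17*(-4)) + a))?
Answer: -74/1122499 ≈ -6.5924e-5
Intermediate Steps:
a = -15088 (a = 4*(46*(-16 - 66)) = 4*(46*(-82)) = 4*(-3772) = -15088)
O(u, M) = 2*u
1/(33138/O(-74, 273) + (U(17*(-4)) + a)) = 1/(33138/((2*(-74))) + (143 - 15088)) = 1/(33138/(-148) - 14945) = 1/(33138*(-1/148) - 14945) = 1/(-16569/74 - 14945) = 1/(-1122499/74) = -74/1122499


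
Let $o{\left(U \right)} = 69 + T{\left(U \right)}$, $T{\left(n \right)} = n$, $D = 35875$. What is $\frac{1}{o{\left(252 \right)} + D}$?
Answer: $\frac{1}{36196} \approx 2.7627 \cdot 10^{-5}$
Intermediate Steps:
$o{\left(U \right)} = 69 + U$
$\frac{1}{o{\left(252 \right)} + D} = \frac{1}{\left(69 + 252\right) + 35875} = \frac{1}{321 + 35875} = \frac{1}{36196}$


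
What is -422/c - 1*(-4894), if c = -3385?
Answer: 16566612/3385 ≈ 4894.1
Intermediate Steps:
-422/c - 1*(-4894) = -422/(-3385) - 1*(-4894) = -422*(-1/3385) + 4894 = 422/3385 + 4894 = 16566612/3385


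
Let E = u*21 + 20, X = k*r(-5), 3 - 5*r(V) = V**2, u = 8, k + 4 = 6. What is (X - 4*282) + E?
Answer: -4744/5 ≈ -948.80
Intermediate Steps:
k = 2 (k = -4 + 6 = 2)
r(V) = 3/5 - V**2/5
X = -44/5 (X = 2*(3/5 - 1/5*(-5)**2) = 2*(3/5 - 1/5*25) = 2*(3/5 - 5) = 2*(-22/5) = -44/5 ≈ -8.8000)
E = 188 (E = 8*21 + 20 = 168 + 20 = 188)
(X - 4*282) + E = (-44/5 - 4*282) + 188 = (-44/5 - 1128) + 188 = -5684/5 + 188 = -4744/5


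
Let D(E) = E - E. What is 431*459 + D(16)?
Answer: 197829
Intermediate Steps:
D(E) = 0
431*459 + D(16) = 431*459 + 0 = 197829 + 0 = 197829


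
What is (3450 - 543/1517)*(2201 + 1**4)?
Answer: 11523301614/1517 ≈ 7.5961e+6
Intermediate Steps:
(3450 - 543/1517)*(2201 + 1**4) = (3450 - 543*1/1517)*(2201 + 1) = (3450 - 543/1517)*2202 = (5233107/1517)*2202 = 11523301614/1517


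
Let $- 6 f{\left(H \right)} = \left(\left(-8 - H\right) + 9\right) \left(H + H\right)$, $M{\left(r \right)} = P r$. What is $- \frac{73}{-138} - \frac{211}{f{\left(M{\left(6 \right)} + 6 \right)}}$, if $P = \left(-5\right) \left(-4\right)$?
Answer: $\frac{9837}{20125} \approx 0.48879$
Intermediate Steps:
$P = 20$
$M{\left(r \right)} = 20 r$
$f{\left(H \right)} = - \frac{H \left(1 - H\right)}{3}$ ($f{\left(H \right)} = - \frac{\left(\left(-8 - H\right) + 9\right) \left(H + H\right)}{6} = - \frac{\left(1 - H\right) 2 H}{6} = - \frac{2 H \left(1 - H\right)}{6} = - \frac{H \left(1 - H\right)}{3}$)
$- \frac{73}{-138} - \frac{211}{f{\left(M{\left(6 \right)} + 6 \right)}} = - \frac{73}{-138} - \frac{211}{\frac{1}{3} \left(20 \cdot 6 + 6\right) \left(-1 + \left(20 \cdot 6 + 6\right)\right)} = \left(-73\right) \left(- \frac{1}{138}\right) - \frac{211}{\frac{1}{3} \left(120 + 6\right) \left(-1 + \left(120 + 6\right)\right)} = \frac{73}{138} - \frac{211}{\frac{1}{3} \cdot 126 \left(-1 + 126\right)} = \frac{73}{138} - \frac{211}{\frac{1}{3} \cdot 126 \cdot 125} = \frac{73}{138} - \frac{211}{5250} = \frac{9837}{20125}$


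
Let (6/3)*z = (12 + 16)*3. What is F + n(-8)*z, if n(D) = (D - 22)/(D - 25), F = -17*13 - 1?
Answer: -2022/11 ≈ -183.82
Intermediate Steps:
z = 42 (z = ((12 + 16)*3)/2 = (28*3)/2 = (½)*84 = 42)
F = -222 (F = -221 - 1 = -222)
n(D) = (-22 + D)/(-25 + D)
F + n(-8)*z = -222 + ((-22 - 8)/(-25 - 8))*42 = -222 + (-30/(-33))*42 = -222 - 1/33*(-30)*42 = -222 + (10/11)*42 = -222 + 420/11 = -2022/11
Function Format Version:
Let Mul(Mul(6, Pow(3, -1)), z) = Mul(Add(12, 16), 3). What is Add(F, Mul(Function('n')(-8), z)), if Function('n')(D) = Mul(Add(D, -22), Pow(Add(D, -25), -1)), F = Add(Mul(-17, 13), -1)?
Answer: Rational(-2022, 11) ≈ -183.82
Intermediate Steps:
z = 42 (z = Mul(Rational(1, 2), Mul(Add(12, 16), 3)) = Mul(Rational(1, 2), Mul(28, 3)) = Mul(Rational(1, 2), 84) = 42)
F = -222 (F = Add(-221, -1) = -222)
Function('n')(D) = Mul(Pow(Add(-25, D), -1), Add(-22, D)) (Function('n')(D) = Mul(Add(-22, D), Pow(Add(-25, D), -1)) = Mul(Pow(Add(-25, D), -1), Add(-22, D)))
Add(F, Mul(Function('n')(-8), z)) = Add(-222, Mul(Mul(Pow(Add(-25, -8), -1), Add(-22, -8)), 42)) = Add(-222, Mul(Mul(Pow(-33, -1), -30), 42)) = Add(-222, Mul(Mul(Rational(-1, 33), -30), 42)) = Add(-222, Mul(Rational(10, 11), 42)) = Add(-222, Rational(420, 11)) = Rational(-2022, 11)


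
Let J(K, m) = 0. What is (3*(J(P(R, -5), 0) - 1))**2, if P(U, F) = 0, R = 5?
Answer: 9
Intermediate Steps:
(3*(J(P(R, -5), 0) - 1))**2 = (3*(0 - 1))**2 = (3*(-1))**2 = (-3)**2 = 9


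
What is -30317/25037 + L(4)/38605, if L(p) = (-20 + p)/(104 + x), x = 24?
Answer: -9363127317/7732427080 ≈ -1.2109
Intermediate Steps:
L(p) = -5/32 + p/128 (L(p) = (-20 + p)/(104 + 24) = (-20 + p)/128 = (-20 + p)*(1/128) = -5/32 + p/128)
-30317/25037 + L(4)/38605 = -30317/25037 + (-5/32 + (1/128)*4)/38605 = -30317*1/25037 + (-5/32 + 1/32)*(1/38605) = -30317/25037 - ⅛*1/38605 = -30317/25037 - 1/308840 = -9363127317/7732427080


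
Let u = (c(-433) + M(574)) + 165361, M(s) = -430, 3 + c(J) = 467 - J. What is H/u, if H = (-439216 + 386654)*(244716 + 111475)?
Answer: -9361055671/82914 ≈ -1.1290e+5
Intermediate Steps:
c(J) = 464 - J (c(J) = -3 + (467 - J) = 464 - J)
H = -18722111342 (H = -52562*356191 = -18722111342)
u = 165828 (u = ((464 - 1*(-433)) - 430) + 165361 = ((464 + 433) - 430) + 165361 = (897 - 430) + 165361 = 467 + 165361 = 165828)
H/u = -18722111342/165828 = -18722111342*1/165828 = -9361055671/82914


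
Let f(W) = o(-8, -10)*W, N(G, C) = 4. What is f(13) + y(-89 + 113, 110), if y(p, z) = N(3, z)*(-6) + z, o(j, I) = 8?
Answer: 190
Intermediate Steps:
y(p, z) = -24 + z (y(p, z) = 4*(-6) + z = -24 + z)
f(W) = 8*W
f(13) + y(-89 + 113, 110) = 8*13 + (-24 + 110) = 104 + 86 = 190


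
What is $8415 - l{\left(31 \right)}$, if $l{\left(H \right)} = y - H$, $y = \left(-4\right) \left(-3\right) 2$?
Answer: $8422$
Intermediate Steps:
$y = 24$ ($y = 12 \cdot 2 = 24$)
$l{\left(H \right)} = 24 - H$
$8415 - l{\left(31 \right)} = 8415 - \left(24 - 31\right) = 8415 - -7 = 8415 + 7 = 8422$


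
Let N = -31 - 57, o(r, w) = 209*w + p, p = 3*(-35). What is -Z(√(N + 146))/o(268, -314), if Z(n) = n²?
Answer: 58/65731 ≈ 0.00088238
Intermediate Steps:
p = -105
o(r, w) = -105 + 209*w (o(r, w) = 209*w - 105 = -105 + 209*w)
N = -88
-Z(√(N + 146))/o(268, -314) = -(√(-88 + 146))²/(-105 + 209*(-314)) = -(√58)²/(-105 - 65626) = -58/(-65731) = -58*(-1)/65731 = -1*(-58/65731) = 58/65731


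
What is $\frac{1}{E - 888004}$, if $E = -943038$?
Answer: $- \frac{1}{1831042} \approx -5.4614 \cdot 10^{-7}$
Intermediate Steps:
$\frac{1}{E - 888004} = \frac{1}{-943038 - 888004} = \frac{1}{-1831042} = - \frac{1}{1831042}$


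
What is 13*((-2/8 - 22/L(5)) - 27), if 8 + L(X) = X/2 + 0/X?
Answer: -1209/4 ≈ -302.25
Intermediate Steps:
L(X) = -8 + X/2 (L(X) = -8 + (X/2 + 0/X) = -8 + (X*(½) + 0) = -8 + (X/2 + 0) = -8 + X/2)
13*((-2/8 - 22/L(5)) - 27) = 13*((-2/8 - 22/(-8 + (½)*5)) - 27) = 13*((-2*⅛ - 22/(-8 + 5/2)) - 27) = 13*((-¼ - 22/(-11/2)) - 27) = 13*((-¼ - 22*(-2/11)) - 27) = 13*((-¼ + 4) - 27) = 13*(15/4 - 27) = 13*(-93/4) = -1209/4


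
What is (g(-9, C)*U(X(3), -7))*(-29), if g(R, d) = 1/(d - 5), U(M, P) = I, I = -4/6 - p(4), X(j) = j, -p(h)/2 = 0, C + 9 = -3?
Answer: -58/51 ≈ -1.1373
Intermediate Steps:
C = -12 (C = -9 - 3 = -12)
p(h) = 0 (p(h) = -2*0 = 0)
I = -⅔ (I = -4/6 - 1*0 = -4*⅙ + 0 = -⅔ + 0 = -⅔ ≈ -0.66667)
U(M, P) = -⅔
g(R, d) = 1/(-5 + d)
(g(-9, C)*U(X(3), -7))*(-29) = (-⅔/(-5 - 12))*(-29) = (-⅔/(-17))*(-29) = -1/17*(-⅔)*(-29) = (2/51)*(-29) = -58/51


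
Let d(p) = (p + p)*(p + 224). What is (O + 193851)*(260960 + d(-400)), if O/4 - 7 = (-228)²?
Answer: 161433194400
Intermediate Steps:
O = 207964 (O = 28 + 4*(-228)² = 28 + 4*51984 = 28 + 207936 = 207964)
d(p) = 2*p*(224 + p) (d(p) = (2*p)*(224 + p) = 2*p*(224 + p))
(O + 193851)*(260960 + d(-400)) = (207964 + 193851)*(260960 + 2*(-400)*(224 - 400)) = 401815*(260960 + 2*(-400)*(-176)) = 401815*(260960 + 140800) = 401815*401760 = 161433194400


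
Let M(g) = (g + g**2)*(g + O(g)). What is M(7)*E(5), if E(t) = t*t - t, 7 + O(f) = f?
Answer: 7840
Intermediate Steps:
O(f) = -7 + f
M(g) = (-7 + 2*g)*(g + g**2) (M(g) = (g + g**2)*(g + (-7 + g)) = (g + g**2)*(-7 + 2*g) = (-7 + 2*g)*(g + g**2))
E(t) = t**2 - t
M(7)*E(5) = (7*(-7 - 5*7 + 2*7**2))*(5*(-1 + 5)) = (7*(-7 - 35 + 2*49))*(5*4) = (7*(-7 - 35 + 98))*20 = (7*56)*20 = 392*20 = 7840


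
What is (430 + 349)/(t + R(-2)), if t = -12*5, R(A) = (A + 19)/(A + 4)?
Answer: -1558/103 ≈ -15.126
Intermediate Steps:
R(A) = (19 + A)/(4 + A)
t = -60
(430 + 349)/(t + R(-2)) = (430 + 349)/(-60 + (19 - 2)/(4 - 2)) = 779/(-60 + 17/2) = 779/(-103/2) = 779*(-2/103) = -1558/103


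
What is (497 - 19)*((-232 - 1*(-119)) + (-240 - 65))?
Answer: -199804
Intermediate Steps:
(497 - 19)*((-232 - 1*(-119)) + (-240 - 65)) = 478*((-232 + 119) - 305) = 478*(-113 - 305) = 478*(-418) = -199804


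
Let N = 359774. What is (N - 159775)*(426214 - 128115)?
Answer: 59619501901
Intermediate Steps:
(N - 159775)*(426214 - 128115) = (359774 - 159775)*(426214 - 128115) = 199999*298099 = 59619501901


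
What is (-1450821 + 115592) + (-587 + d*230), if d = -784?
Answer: -1516136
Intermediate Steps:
(-1450821 + 115592) + (-587 + d*230) = (-1450821 + 115592) + (-587 - 784*230) = -1335229 + (-587 - 180320) = -1335229 - 180907 = -1516136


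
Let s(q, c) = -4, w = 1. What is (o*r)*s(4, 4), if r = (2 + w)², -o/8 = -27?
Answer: -7776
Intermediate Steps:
o = 216 (o = -8*(-27) = 216)
r = 9 (r = (2 + 1)² = 3² = 9)
(o*r)*s(4, 4) = (216*9)*(-4) = 1944*(-4) = -7776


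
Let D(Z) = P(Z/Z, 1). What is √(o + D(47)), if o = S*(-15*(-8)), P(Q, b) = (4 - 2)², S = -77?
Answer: 2*I*√2309 ≈ 96.104*I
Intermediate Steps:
P(Q, b) = 4 (P(Q, b) = 2² = 4)
D(Z) = 4
o = -9240 (o = -(-1155)*(-8) = -77*120 = -9240)
√(o + D(47)) = √(-9240 + 4) = √(-9236) = 2*I*√2309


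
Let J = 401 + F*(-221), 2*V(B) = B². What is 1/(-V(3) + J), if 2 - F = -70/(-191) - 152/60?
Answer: -5730/3004651 ≈ -0.0019070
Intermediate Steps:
V(B) = B²/2
F = 11938/2865 (F = 2 - (-70/(-191) - 152/60) = 2 - (-70*(-1/191) - 152*1/60) = 2 - (70/191 - 38/15) = 2 - 1*(-6208/2865) = 2 + 6208/2865 = 11938/2865 ≈ 4.1668)
J = -1489433/2865 (J = 401 + (11938/2865)*(-221) = 401 - 2638298/2865 = -1489433/2865 ≈ -519.87)
1/(-V(3) + J) = 1/(-3²/2 - 1489433/2865) = 1/(-9/2 - 1489433/2865) = 1/(-3004651/5730) = -5730/3004651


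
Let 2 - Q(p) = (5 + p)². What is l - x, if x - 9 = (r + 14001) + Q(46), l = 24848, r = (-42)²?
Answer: 11673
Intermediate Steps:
Q(p) = 2 - (5 + p)²
r = 1764
x = 13175 (x = 9 + ((1764 + 14001) + (2 - (5 + 46)²)) = 9 + (15765 + (2 - 1*51²)) = 9 + (15765 + (2 - 1*2601)) = 9 + (15765 + (2 - 2601)) = 9 + (15765 - 2599) = 9 + 13166 = 13175)
l - x = 24848 - 1*13175 = 24848 - 13175 = 11673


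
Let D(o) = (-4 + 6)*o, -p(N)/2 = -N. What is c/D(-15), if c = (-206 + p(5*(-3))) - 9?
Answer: 49/6 ≈ 8.1667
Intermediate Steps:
p(N) = 2*N (p(N) = -(-2)*N = 2*N)
D(o) = 2*o
c = -245 (c = (-206 + 2*(5*(-3))) - 9 = (-206 + 2*(-15)) - 9 = (-206 - 30) - 9 = -236 - 9 = -245)
c/D(-15) = -245/(2*(-15)) = -245/(-30) = -245*(-1/30) = 49/6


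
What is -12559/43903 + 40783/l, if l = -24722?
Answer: -2100979647/1085369966 ≈ -1.9357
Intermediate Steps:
-12559/43903 + 40783/l = -12559/43903 + 40783/(-24722) = -12559*1/43903 + 40783*(-1/24722) = -12559/43903 - 40783/24722 = -2100979647/1085369966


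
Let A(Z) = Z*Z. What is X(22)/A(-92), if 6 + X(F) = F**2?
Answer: 239/4232 ≈ 0.056474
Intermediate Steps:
A(Z) = Z**2
X(F) = -6 + F**2
X(22)/A(-92) = (-6 + 22**2)/((-92)**2) = (-6 + 484)/8464 = 478*(1/8464) = 239/4232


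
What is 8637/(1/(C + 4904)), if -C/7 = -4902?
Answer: 338725866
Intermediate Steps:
C = 34314 (C = -7*(-4902) = 34314)
8637/(1/(C + 4904)) = 8637/(1/(34314 + 4904)) = 8637/(1/39218) = 8637*39218 = 338725866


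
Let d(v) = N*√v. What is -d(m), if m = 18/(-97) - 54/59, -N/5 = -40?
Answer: -6000*I*√40061/5723 ≈ -209.84*I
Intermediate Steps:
N = 200 (N = -5*(-40) = 200)
m = -6300/5723 (m = 18*(-1/97) - 54*1/59 = -18/97 - 54/59 = -6300/5723 ≈ -1.1008)
d(v) = 200*√v
-d(m) = -200*√(-6300/5723) = -200*30*I*√40061/5723 = -6000*I*√40061/5723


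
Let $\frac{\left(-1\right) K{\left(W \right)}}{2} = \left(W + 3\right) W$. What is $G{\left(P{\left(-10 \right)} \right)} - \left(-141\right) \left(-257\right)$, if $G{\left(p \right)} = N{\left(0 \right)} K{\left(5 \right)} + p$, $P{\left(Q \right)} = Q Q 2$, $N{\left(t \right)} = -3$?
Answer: $-35797$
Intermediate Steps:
$K{\left(W \right)} = - 2 W \left(3 + W\right)$ ($K{\left(W \right)} = - 2 \left(W + 3\right) W = - 2 \left(3 + W\right) W = - 2 W \left(3 + W\right)$)
$P{\left(Q \right)} = 2 Q^{2}$ ($P{\left(Q \right)} = Q^{2} \cdot 2 = 2 Q^{2}$)
$G{\left(p \right)} = 240 + p$ ($G{\left(p \right)} = - 3 \left(\left(-2\right) 5 \left(3 + 5\right)\right) + p = - 3 \left(\left(-2\right) 5 \cdot 8\right) + p = \left(-3\right) \left(-80\right) + p = 240 + p$)
$G{\left(P{\left(-10 \right)} \right)} - \left(-141\right) \left(-257\right) = \left(240 + 2 \left(-10\right)^{2}\right) - \left(-141\right) \left(-257\right) = \left(240 + 2 \cdot 100\right) - 36237 = \left(240 + 200\right) - 36237 = 440 - 36237 = -35797$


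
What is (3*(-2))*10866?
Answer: -65196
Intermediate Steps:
(3*(-2))*10866 = -6*10866 = -65196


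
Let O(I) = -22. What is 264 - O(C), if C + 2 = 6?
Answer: 286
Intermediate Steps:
C = 4 (C = -2 + 6 = 4)
264 - O(C) = 264 - 1*(-22) = 264 + 22 = 286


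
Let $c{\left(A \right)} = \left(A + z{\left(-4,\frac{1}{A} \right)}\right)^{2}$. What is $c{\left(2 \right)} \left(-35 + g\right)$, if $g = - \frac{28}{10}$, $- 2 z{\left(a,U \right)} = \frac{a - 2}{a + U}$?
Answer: $- \frac{1728}{35} \approx -49.371$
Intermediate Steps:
$z{\left(a,U \right)} = - \frac{-2 + a}{2 \left(U + a\right)}$ ($z{\left(a,U \right)} = - \frac{\left(a - 2\right) \frac{1}{a + U}}{2} = - \frac{\left(-2 + a\right) \frac{1}{U + a}}{2} = - \frac{\frac{1}{U + a} \left(-2 + a\right)}{2} = - \frac{-2 + a}{2 \left(U + a\right)}$)
$g = - \frac{14}{5}$ ($g = \left(-28\right) \frac{1}{10} = - \frac{14}{5} \approx -2.8$)
$c{\left(A \right)} = \left(A + \frac{3}{-4 + \frac{1}{A}}\right)^{2}$ ($c{\left(A \right)} = \left(A + \frac{1 - -2}{\frac{1}{A} - 4}\right)^{2} = \left(A + \frac{1 + 2}{-4 + \frac{1}{A}}\right)^{2} = \left(A + \frac{1}{-4 + \frac{1}{A}} 3\right)^{2} = \left(A + \frac{3}{-4 + \frac{1}{A}}\right)^{2}$)
$c{\left(2 \right)} \left(-35 + g\right) = \left(2 - \frac{3}{4 - \frac{1}{2}}\right)^{2} \left(-35 - \frac{14}{5}\right) = \left(2 - \frac{3}{4 - \frac{1}{2}}\right)^{2} \left(- \frac{189}{5}\right) = \left(2 - \frac{3}{\frac{7}{2}}\right)^{2} \left(- \frac{189}{5}\right) = \left(2 - \frac{6}{7}\right)^{2} \left(- \frac{189}{5}\right) = \left(\frac{8}{7}\right)^{2} \left(- \frac{189}{5}\right) = \frac{64}{49} \left(- \frac{189}{5}\right) = - \frac{1728}{35}$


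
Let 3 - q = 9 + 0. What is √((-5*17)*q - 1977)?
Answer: 3*I*√163 ≈ 38.301*I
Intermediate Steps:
q = -6 (q = 3 - (9 + 0) = 3 - 1*9 = 3 - 9 = -6)
√((-5*17)*q - 1977) = √(-5*17*(-6) - 1977) = √(-85*(-6) - 1977) = √(510 - 1977) = √(-1467) = 3*I*√163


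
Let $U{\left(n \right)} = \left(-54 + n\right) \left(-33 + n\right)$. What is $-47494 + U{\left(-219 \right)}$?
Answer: $21302$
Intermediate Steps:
$-47494 + U{\left(-219 \right)} = -47494 + \left(1782 + \left(-219\right)^{2} - -19053\right) = -47494 + \left(1782 + 47961 + 19053\right) = -47494 + 68796 = 21302$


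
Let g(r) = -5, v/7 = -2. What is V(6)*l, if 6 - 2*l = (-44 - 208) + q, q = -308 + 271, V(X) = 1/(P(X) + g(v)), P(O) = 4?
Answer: -295/2 ≈ -147.50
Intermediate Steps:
v = -14 (v = 7*(-2) = -14)
V(X) = -1 (V(X) = 1/(4 - 5) = 1/(-1) = -1)
q = -37
l = 295/2 (l = 3 - ((-44 - 208) - 37)/2 = 3 - (-252 - 37)/2 = 3 - 1/2*(-289) = 3 + 289/2 = 295/2 ≈ 147.50)
V(6)*l = -1*295/2 = -295/2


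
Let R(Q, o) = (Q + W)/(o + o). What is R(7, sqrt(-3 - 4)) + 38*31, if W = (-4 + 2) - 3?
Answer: 1178 - I*sqrt(7)/7 ≈ 1178.0 - 0.37796*I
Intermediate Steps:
W = -5 (W = -2 - 3 = -5)
R(Q, o) = (-5 + Q)/(2*o) (R(Q, o) = (Q - 5)/(o + o) = (-5 + Q)/((2*o)) = (-5 + Q)*(1/(2*o)) = (-5 + Q)/(2*o))
R(7, sqrt(-3 - 4)) + 38*31 = (-5 + 7)/(2*(sqrt(-3 - 4))) + 38*31 = (1/2)*2/sqrt(-7) + 1178 = (1/2)*2/(I*sqrt(7)) + 1178 = (1/2)*(-I*sqrt(7)/7)*2 + 1178 = -I*sqrt(7)/7 + 1178 = 1178 - I*sqrt(7)/7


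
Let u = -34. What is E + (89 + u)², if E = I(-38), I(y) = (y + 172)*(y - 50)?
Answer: -8767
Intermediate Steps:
I(y) = (-50 + y)*(172 + y) (I(y) = (172 + y)*(-50 + y) = (-50 + y)*(172 + y))
E = -11792 (E = -8600 + (-38)² + 122*(-38) = -8600 + 1444 - 4636 = -11792)
E + (89 + u)² = -11792 + (89 - 34)² = -11792 + 55² = -11792 + 3025 = -8767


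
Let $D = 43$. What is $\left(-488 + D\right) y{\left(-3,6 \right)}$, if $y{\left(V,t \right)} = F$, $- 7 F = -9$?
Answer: $- \frac{4005}{7} \approx -572.14$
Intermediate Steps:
$F = \frac{9}{7}$ ($F = \left(- \frac{1}{7}\right) \left(-9\right) = \frac{9}{7} \approx 1.2857$)
$y{\left(V,t \right)} = \frac{9}{7}$
$\left(-488 + D\right) y{\left(-3,6 \right)} = \left(-488 + 43\right) \frac{9}{7} = \left(-445\right) \frac{9}{7} = - \frac{4005}{7}$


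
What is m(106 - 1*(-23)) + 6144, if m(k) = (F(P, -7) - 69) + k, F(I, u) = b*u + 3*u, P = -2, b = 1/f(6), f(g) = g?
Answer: 37091/6 ≈ 6181.8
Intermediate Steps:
b = ⅙ (b = 1/6 = ⅙ ≈ 0.16667)
F(I, u) = 19*u/6 (F(I, u) = u/6 + 3*u = 19*u/6)
m(k) = -547/6 + k (m(k) = ((19/6)*(-7) - 69) + k = (-133/6 - 69) + k = -547/6 + k)
m(106 - 1*(-23)) + 6144 = (-547/6 + (106 - 1*(-23))) + 6144 = (-547/6 + (106 + 23)) + 6144 = (-547/6 + 129) + 6144 = 227/6 + 6144 = 37091/6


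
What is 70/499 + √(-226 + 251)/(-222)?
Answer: 13045/110778 ≈ 0.11776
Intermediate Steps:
70/499 + √(-226 + 251)/(-222) = 70*(1/499) + √25*(-1/222) = 70/499 + 5*(-1/222) = 70/499 - 5/222 = 13045/110778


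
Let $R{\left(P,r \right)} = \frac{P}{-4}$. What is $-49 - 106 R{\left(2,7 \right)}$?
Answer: $4$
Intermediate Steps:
$R{\left(P,r \right)} = - \frac{P}{4}$ ($R{\left(P,r \right)} = P \left(- \frac{1}{4}\right) = - \frac{P}{4}$)
$-49 - 106 R{\left(2,7 \right)} = -49 - 106 \left(\left(- \frac{1}{4}\right) 2\right) = -49 - -53 = -49 + 53 = 4$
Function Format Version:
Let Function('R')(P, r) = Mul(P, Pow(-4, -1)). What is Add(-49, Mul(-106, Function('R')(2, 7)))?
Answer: 4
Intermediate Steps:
Function('R')(P, r) = Mul(Rational(-1, 4), P) (Function('R')(P, r) = Mul(P, Rational(-1, 4)) = Mul(Rational(-1, 4), P))
Add(-49, Mul(-106, Function('R')(2, 7))) = Add(-49, Mul(-106, Mul(Rational(-1, 4), 2))) = Add(-49, Mul(-106, Rational(-1, 2))) = Add(-49, 53) = 4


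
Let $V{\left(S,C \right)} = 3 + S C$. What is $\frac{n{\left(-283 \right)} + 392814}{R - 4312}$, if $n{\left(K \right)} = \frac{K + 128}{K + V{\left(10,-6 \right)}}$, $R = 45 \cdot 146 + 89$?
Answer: $\frac{26711383}{159596} \approx 167.37$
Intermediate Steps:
$V{\left(S,C \right)} = 3 + C S$
$R = 6659$ ($R = 6570 + 89 = 6659$)
$n{\left(K \right)} = \frac{128 + K}{-57 + K}$ ($n{\left(K \right)} = \frac{K + 128}{K + \left(3 - 60\right)} = \frac{128 + K}{K + \left(3 - 60\right)} = \frac{128 + K}{K - 57} = \frac{128 + K}{-57 + K}$)
$\frac{n{\left(-283 \right)} + 392814}{R - 4312} = \frac{\frac{128 - 283}{-57 - 283} + 392814}{6659 - 4312} = \frac{\frac{1}{-340} \left(-155\right) + 392814}{2347} = \left(\left(- \frac{1}{340}\right) \left(-155\right) + 392814\right) \frac{1}{2347} = \left(\frac{31}{68} + 392814\right) \frac{1}{2347} = \frac{26711383}{68} \cdot \frac{1}{2347} = \frac{26711383}{159596}$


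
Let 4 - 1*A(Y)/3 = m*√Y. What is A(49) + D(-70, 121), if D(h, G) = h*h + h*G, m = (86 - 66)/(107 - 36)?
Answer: -253038/71 ≈ -3563.9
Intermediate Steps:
m = 20/71 ≈ 0.28169
D(h, G) = h² + G*h
A(Y) = 12 - 60*√Y/71
A(49) + D(-70, 121) = (12 - 60*√49/71) - 70*(121 - 70) = (12 - 60/71*7) - 70*51 = (12 - 420/71) - 3570 = 432/71 - 3570 = -253038/71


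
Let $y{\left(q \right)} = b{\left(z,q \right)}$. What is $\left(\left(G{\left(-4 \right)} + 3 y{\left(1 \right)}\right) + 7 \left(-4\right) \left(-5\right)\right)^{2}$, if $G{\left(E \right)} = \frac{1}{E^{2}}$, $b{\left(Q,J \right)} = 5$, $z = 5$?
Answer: $\frac{6155361}{256} \approx 24044.0$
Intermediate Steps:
$y{\left(q \right)} = 5$
$G{\left(E \right)} = \frac{1}{E^{2}}$
$\left(\left(G{\left(-4 \right)} + 3 y{\left(1 \right)}\right) + 7 \left(-4\right) \left(-5\right)\right)^{2} = \left(\left(\frac{1}{16} + 3 \cdot 5\right) + 7 \left(-4\right) \left(-5\right)\right)^{2} = \left(\left(\frac{1}{16} + 15\right) - -140\right)^{2} = \left(\frac{241}{16} + 140\right)^{2} = \left(\frac{2481}{16}\right)^{2} = \frac{6155361}{256}$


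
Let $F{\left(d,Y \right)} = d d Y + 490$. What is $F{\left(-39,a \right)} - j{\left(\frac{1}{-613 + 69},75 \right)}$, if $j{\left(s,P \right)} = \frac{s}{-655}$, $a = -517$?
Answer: $- \frac{280020129441}{356320} \approx -7.8587 \cdot 10^{5}$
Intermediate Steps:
$F{\left(d,Y \right)} = 490 + Y d^{2}$ ($F{\left(d,Y \right)} = d^{2} Y + 490 = Y d^{2} + 490 = 490 + Y d^{2}$)
$j{\left(s,P \right)} = - \frac{s}{655}$ ($j{\left(s,P \right)} = s \left(- \frac{1}{655}\right) = - \frac{s}{655}$)
$F{\left(-39,a \right)} - j{\left(\frac{1}{-613 + 69},75 \right)} = \left(490 - 517 \left(-39\right)^{2}\right) - - \frac{1}{655 \left(-613 + 69\right)} = \left(490 - 786357\right) - - \frac{1}{655 \left(-544\right)} = \left(490 - 786357\right) - \left(- \frac{1}{655}\right) \left(- \frac{1}{544}\right) = -785867 - \frac{1}{356320} = - \frac{280020129441}{356320}$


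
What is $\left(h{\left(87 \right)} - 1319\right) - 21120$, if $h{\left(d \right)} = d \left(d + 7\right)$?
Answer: $-14261$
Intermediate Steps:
$h{\left(d \right)} = d \left(7 + d\right)$
$\left(h{\left(87 \right)} - 1319\right) - 21120 = \left(87 \left(7 + 87\right) - 1319\right) - 21120 = \left(87 \cdot 94 - 1319\right) - 21120 = \left(8178 - 1319\right) - 21120 = 6859 - 21120 = -14261$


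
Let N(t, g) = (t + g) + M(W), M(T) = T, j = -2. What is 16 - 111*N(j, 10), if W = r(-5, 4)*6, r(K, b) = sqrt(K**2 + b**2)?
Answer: -872 - 666*sqrt(41) ≈ -5136.5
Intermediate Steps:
W = 6*sqrt(41) (W = sqrt((-5)**2 + 4**2)*6 = sqrt(25 + 16)*6 = sqrt(41)*6 = 6*sqrt(41) ≈ 38.419)
N(t, g) = g + t + 6*sqrt(41) (N(t, g) = (t + g) + 6*sqrt(41) = (g + t) + 6*sqrt(41) = g + t + 6*sqrt(41))
16 - 111*N(j, 10) = 16 - 111*(10 - 2 + 6*sqrt(41)) = 16 - 111*(8 + 6*sqrt(41)) = 16 + (-888 - 666*sqrt(41)) = -872 - 666*sqrt(41)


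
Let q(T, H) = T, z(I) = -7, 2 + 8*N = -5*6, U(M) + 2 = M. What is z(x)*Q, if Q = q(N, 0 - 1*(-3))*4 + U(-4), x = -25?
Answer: 154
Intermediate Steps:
U(M) = -2 + M
N = -4 (N = -¼ + (-5*6)/8 = -¼ + (⅛)*(-30) = -¼ - 15/4 = -4)
Q = -22 (Q = -4*4 + (-2 - 4) = -16 - 6 = -22)
z(x)*Q = -7*(-22) = 154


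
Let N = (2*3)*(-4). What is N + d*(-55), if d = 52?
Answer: -2884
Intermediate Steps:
N = -24 (N = 6*(-4) = -24)
N + d*(-55) = -24 + 52*(-55) = -24 - 2860 = -2884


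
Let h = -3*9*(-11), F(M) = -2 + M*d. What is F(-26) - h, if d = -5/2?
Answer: -234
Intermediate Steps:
d = -5/2 (d = -5*½ = -5/2 ≈ -2.5000)
F(M) = -2 - 5*M/2 (F(M) = -2 + M*(-5/2) = -2 - 5*M/2)
h = 297 (h = -27*(-11) = 297)
F(-26) - h = (-2 - 5/2*(-26)) - 1*297 = (-2 + 65) - 297 = 63 - 297 = -234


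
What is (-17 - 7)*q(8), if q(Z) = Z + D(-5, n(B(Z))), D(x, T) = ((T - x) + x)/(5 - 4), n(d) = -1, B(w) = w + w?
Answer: -168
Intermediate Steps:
B(w) = 2*w
D(x, T) = T (D(x, T) = T/1 = T*1 = T)
q(Z) = -1 + Z (q(Z) = Z - 1 = -1 + Z)
(-17 - 7)*q(8) = (-17 - 7)*(-1 + 8) = -24*7 = -168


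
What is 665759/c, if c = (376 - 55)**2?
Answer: 665759/103041 ≈ 6.4611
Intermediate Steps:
c = 103041 (c = 321**2 = 103041)
665759/c = 665759/103041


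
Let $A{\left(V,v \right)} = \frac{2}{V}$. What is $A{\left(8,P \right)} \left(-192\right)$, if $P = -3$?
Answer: $-48$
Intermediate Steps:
$A{\left(8,P \right)} \left(-192\right) = \frac{2}{8} \left(-192\right) = 2 \cdot \frac{1}{8} \left(-192\right) = \frac{1}{4} \left(-192\right) = -48$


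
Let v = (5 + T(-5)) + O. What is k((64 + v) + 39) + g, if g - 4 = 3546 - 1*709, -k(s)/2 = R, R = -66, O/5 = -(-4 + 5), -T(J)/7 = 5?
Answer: 2973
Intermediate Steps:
T(J) = -35 (T(J) = -7*5 = -35)
O = -5 (O = 5*(-(-4 + 5)) = 5*(-1*1) = 5*(-1) = -5)
v = -35 (v = (5 - 35) - 5 = -30 - 5 = -35)
k(s) = 132 (k(s) = -2*(-66) = 132)
g = 2841 (g = 4 + (3546 - 1*709) = 4 + (3546 - 709) = 4 + 2837 = 2841)
k((64 + v) + 39) + g = 132 + 2841 = 2973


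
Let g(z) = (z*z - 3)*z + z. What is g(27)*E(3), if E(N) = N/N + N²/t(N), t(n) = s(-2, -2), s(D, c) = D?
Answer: -137403/2 ≈ -68702.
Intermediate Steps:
t(n) = -2
g(z) = z + z*(-3 + z²) (g(z) = (z² - 3)*z + z = (-3 + z²)*z + z = z*(-3 + z²) + z = z + z*(-3 + z²))
E(N) = 1 - N²/2 (E(N) = N/N + N²/(-2) = 1 + N²*(-½) = 1 - N²/2)
g(27)*E(3) = (27*(-2 + 27²))*(1 - ½*3²) = (27*(-2 + 729))*(1 - ½*9) = (27*727)*(1 - 9/2) = 19629*(-7/2) = -137403/2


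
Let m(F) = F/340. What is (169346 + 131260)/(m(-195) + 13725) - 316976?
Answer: -98600299176/311087 ≈ -3.1695e+5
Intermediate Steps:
m(F) = F/340 (m(F) = F*(1/340) = F/340)
(169346 + 131260)/(m(-195) + 13725) - 316976 = (169346 + 131260)/((1/340)*(-195) + 13725) - 316976 = 300606/(-39/68 + 13725) - 316976 = 300606/(933261/68) - 316976 = 300606*(68/933261) - 316976 = 6813736/311087 - 316976 = -98600299176/311087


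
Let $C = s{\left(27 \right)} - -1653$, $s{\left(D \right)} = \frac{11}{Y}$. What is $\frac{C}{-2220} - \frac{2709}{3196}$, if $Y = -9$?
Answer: $- \frac{25409389}{15964020} \approx -1.5917$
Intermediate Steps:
$s{\left(D \right)} = - \frac{11}{9}$ ($s{\left(D \right)} = \frac{11}{-9} = 11 \left(- \frac{1}{9}\right) = - \frac{11}{9}$)
$C = \frac{14866}{9}$ ($C = - \frac{11}{9} - -1653 = - \frac{11}{9} + 1653 = \frac{14866}{9} \approx 1651.8$)
$\frac{C}{-2220} - \frac{2709}{3196} = \frac{14866}{9 \left(-2220\right)} - \frac{2709}{3196} = \frac{14866}{9} \left(- \frac{1}{2220}\right) - \frac{2709}{3196} = - \frac{7433}{9990} - \frac{2709}{3196} = - \frac{25409389}{15964020}$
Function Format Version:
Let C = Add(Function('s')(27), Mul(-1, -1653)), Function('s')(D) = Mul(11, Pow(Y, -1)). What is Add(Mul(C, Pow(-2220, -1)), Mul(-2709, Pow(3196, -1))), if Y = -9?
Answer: Rational(-25409389, 15964020) ≈ -1.5917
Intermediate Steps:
Function('s')(D) = Rational(-11, 9) (Function('s')(D) = Mul(11, Pow(-9, -1)) = Mul(11, Rational(-1, 9)) = Rational(-11, 9))
C = Rational(14866, 9) (C = Add(Rational(-11, 9), Mul(-1, -1653)) = Add(Rational(-11, 9), 1653) = Rational(14866, 9) ≈ 1651.8)
Add(Mul(C, Pow(-2220, -1)), Mul(-2709, Pow(3196, -1))) = Add(Mul(Rational(14866, 9), Pow(-2220, -1)), Mul(-2709, Pow(3196, -1))) = Add(Mul(Rational(14866, 9), Rational(-1, 2220)), Mul(-2709, Rational(1, 3196))) = Add(Rational(-7433, 9990), Rational(-2709, 3196)) = Rational(-25409389, 15964020)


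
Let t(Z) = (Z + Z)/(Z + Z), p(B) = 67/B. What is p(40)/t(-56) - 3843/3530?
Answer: 8279/14120 ≈ 0.58633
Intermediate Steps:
t(Z) = 1 (t(Z) = (2*Z)/((2*Z)) = (2*Z)*(1/(2*Z)) = 1)
p(40)/t(-56) - 3843/3530 = (67/40)/1 - 3843/3530 = (67*(1/40))*1 - 3843*1/3530 = (67/40)*1 - 3843/3530 = 67/40 - 3843/3530 = 8279/14120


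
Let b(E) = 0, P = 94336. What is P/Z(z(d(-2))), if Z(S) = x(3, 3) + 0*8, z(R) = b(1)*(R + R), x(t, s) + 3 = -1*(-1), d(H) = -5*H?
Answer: -47168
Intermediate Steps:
x(t, s) = -2 (x(t, s) = -3 - 1*(-1) = -3 + 1 = -2)
z(R) = 0 (z(R) = 0*(R + R) = 0*(2*R) = 0)
Z(S) = -2 (Z(S) = -2 + 0*8 = -2 + 0 = -2)
P/Z(z(d(-2))) = 94336/(-2) = 94336*(-1/2) = -47168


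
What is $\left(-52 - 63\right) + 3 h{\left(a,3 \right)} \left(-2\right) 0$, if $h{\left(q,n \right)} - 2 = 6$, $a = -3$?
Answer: $-115$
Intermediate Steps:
$h{\left(q,n \right)} = 8$ ($h{\left(q,n \right)} = 2 + 6 = 8$)
$\left(-52 - 63\right) + 3 h{\left(a,3 \right)} \left(-2\right) 0 = \left(-52 - 63\right) + 3 \cdot 8 \left(-2\right) 0 = -115 + 24 \left(-2\right) 0 = -115 - 0 = -115 + 0 = -115$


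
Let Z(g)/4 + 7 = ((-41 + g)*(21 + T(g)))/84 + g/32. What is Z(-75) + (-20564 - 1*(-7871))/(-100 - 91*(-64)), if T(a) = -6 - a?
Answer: -14337275/26712 ≈ -536.74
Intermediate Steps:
Z(g) = -28 + g/8 + (-41 + g)*(15 - g)/21 (Z(g) = -28 + 4*(((-41 + g)*(21 + (-6 - g)))/84 + g/32) = -28 + 4*(((-41 + g)*(15 - g))*(1/84) + g*(1/32)) = -28 + 4*((-41 + g)*(15 - g)/84 + g/32) = -28 + 4*(g/32 + (-41 + g)*(15 - g)/84) = -28 + (g/8 + (-41 + g)*(15 - g)/21) = -28 + g/8 + (-41 + g)*(15 - g)/21)
Z(-75) + (-20564 - 1*(-7871))/(-100 - 91*(-64)) = (-401/7 - 1/21*(-75)² + (67/24)*(-75)) + (-20564 - 1*(-7871))/(-100 - 91*(-64)) = (-401/7 - 1/21*5625 - 1675/8) + (-20564 + 7871)/(-100 + 5824) = (-401/7 - 1875/7 - 1675/8) - 12693/5724 = -29933/56 - 12693*1/5724 = -29933/56 - 4231/1908 = -14337275/26712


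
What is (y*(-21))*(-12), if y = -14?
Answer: -3528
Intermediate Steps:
(y*(-21))*(-12) = -14*(-21)*(-12) = 294*(-12) = -3528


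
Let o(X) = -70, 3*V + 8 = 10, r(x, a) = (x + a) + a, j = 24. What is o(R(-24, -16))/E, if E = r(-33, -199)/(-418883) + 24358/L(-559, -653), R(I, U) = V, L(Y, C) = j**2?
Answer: -1688936256/1020340037 ≈ -1.6553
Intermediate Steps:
r(x, a) = x + 2*a (r(x, a) = (a + x) + a = x + 2*a)
V = 2/3 (V = -8/3 + (1/3)*10 = -8/3 + 10/3 = 2/3 ≈ 0.66667)
L(Y, C) = 576 (L(Y, C) = 24**2 = 576)
R(I, U) = 2/3
E = 5101700185/120638304 (E = (-33 + 2*(-199))/(-418883) + 24358/576 = (-33 - 398)*(-1/418883) + 24358*(1/576) = -431*(-1/418883) + 12179/288 = 431/418883 + 12179/288 = 5101700185/120638304 ≈ 42.289)
o(R(-24, -16))/E = -70/5101700185/120638304 = -70*120638304/5101700185 = -1688936256/1020340037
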